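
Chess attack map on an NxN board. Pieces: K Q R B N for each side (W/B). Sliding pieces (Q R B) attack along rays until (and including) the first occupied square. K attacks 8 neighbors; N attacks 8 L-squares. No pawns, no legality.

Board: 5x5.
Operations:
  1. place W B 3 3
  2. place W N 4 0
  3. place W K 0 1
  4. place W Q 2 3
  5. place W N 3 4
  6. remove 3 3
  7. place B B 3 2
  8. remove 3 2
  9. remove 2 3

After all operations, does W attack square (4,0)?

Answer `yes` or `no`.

Answer: no

Derivation:
Op 1: place WB@(3,3)
Op 2: place WN@(4,0)
Op 3: place WK@(0,1)
Op 4: place WQ@(2,3)
Op 5: place WN@(3,4)
Op 6: remove (3,3)
Op 7: place BB@(3,2)
Op 8: remove (3,2)
Op 9: remove (2,3)
Per-piece attacks for W:
  WK@(0,1): attacks (0,2) (0,0) (1,1) (1,2) (1,0)
  WN@(3,4): attacks (4,2) (2,2) (1,3)
  WN@(4,0): attacks (3,2) (2,1)
W attacks (4,0): no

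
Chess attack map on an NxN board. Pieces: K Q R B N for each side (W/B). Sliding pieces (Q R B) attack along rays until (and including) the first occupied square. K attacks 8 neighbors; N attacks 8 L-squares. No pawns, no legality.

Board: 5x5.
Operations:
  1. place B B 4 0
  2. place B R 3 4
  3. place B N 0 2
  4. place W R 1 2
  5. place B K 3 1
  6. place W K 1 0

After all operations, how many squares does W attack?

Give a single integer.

Answer: 12

Derivation:
Op 1: place BB@(4,0)
Op 2: place BR@(3,4)
Op 3: place BN@(0,2)
Op 4: place WR@(1,2)
Op 5: place BK@(3,1)
Op 6: place WK@(1,0)
Per-piece attacks for W:
  WK@(1,0): attacks (1,1) (2,0) (0,0) (2,1) (0,1)
  WR@(1,2): attacks (1,3) (1,4) (1,1) (1,0) (2,2) (3,2) (4,2) (0,2) [ray(0,-1) blocked at (1,0); ray(-1,0) blocked at (0,2)]
Union (12 distinct): (0,0) (0,1) (0,2) (1,0) (1,1) (1,3) (1,4) (2,0) (2,1) (2,2) (3,2) (4,2)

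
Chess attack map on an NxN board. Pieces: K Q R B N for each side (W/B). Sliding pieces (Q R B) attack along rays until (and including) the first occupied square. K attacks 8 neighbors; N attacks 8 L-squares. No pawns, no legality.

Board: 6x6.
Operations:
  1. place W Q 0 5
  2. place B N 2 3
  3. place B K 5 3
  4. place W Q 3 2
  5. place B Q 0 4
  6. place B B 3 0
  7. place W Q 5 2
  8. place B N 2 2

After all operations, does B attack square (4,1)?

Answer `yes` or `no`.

Op 1: place WQ@(0,5)
Op 2: place BN@(2,3)
Op 3: place BK@(5,3)
Op 4: place WQ@(3,2)
Op 5: place BQ@(0,4)
Op 6: place BB@(3,0)
Op 7: place WQ@(5,2)
Op 8: place BN@(2,2)
Per-piece attacks for B:
  BQ@(0,4): attacks (0,5) (0,3) (0,2) (0,1) (0,0) (1,4) (2,4) (3,4) (4,4) (5,4) (1,5) (1,3) (2,2) [ray(0,1) blocked at (0,5); ray(1,-1) blocked at (2,2)]
  BN@(2,2): attacks (3,4) (4,3) (1,4) (0,3) (3,0) (4,1) (1,0) (0,1)
  BN@(2,3): attacks (3,5) (4,4) (1,5) (0,4) (3,1) (4,2) (1,1) (0,2)
  BB@(3,0): attacks (4,1) (5,2) (2,1) (1,2) (0,3) [ray(1,1) blocked at (5,2)]
  BK@(5,3): attacks (5,4) (5,2) (4,3) (4,4) (4,2)
B attacks (4,1): yes

Answer: yes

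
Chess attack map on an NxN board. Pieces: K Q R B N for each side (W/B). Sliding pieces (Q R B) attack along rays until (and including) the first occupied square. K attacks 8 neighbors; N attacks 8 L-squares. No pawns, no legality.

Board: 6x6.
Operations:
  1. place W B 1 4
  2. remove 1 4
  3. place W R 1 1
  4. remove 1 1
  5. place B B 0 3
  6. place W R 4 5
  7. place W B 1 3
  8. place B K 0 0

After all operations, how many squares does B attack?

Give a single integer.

Op 1: place WB@(1,4)
Op 2: remove (1,4)
Op 3: place WR@(1,1)
Op 4: remove (1,1)
Op 5: place BB@(0,3)
Op 6: place WR@(4,5)
Op 7: place WB@(1,3)
Op 8: place BK@(0,0)
Per-piece attacks for B:
  BK@(0,0): attacks (0,1) (1,0) (1,1)
  BB@(0,3): attacks (1,4) (2,5) (1,2) (2,1) (3,0)
Union (8 distinct): (0,1) (1,0) (1,1) (1,2) (1,4) (2,1) (2,5) (3,0)

Answer: 8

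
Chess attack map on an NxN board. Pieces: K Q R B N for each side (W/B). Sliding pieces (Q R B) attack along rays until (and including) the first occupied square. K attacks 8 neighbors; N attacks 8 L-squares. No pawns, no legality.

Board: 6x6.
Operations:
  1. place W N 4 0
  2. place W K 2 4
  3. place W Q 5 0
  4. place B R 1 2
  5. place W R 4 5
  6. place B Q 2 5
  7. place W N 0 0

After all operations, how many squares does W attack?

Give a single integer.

Answer: 22

Derivation:
Op 1: place WN@(4,0)
Op 2: place WK@(2,4)
Op 3: place WQ@(5,0)
Op 4: place BR@(1,2)
Op 5: place WR@(4,5)
Op 6: place BQ@(2,5)
Op 7: place WN@(0,0)
Per-piece attacks for W:
  WN@(0,0): attacks (1,2) (2,1)
  WK@(2,4): attacks (2,5) (2,3) (3,4) (1,4) (3,5) (3,3) (1,5) (1,3)
  WN@(4,0): attacks (5,2) (3,2) (2,1)
  WR@(4,5): attacks (4,4) (4,3) (4,2) (4,1) (4,0) (5,5) (3,5) (2,5) [ray(0,-1) blocked at (4,0); ray(-1,0) blocked at (2,5)]
  WQ@(5,0): attacks (5,1) (5,2) (5,3) (5,4) (5,5) (4,0) (4,1) (3,2) (2,3) (1,4) (0,5) [ray(-1,0) blocked at (4,0)]
Union (22 distinct): (0,5) (1,2) (1,3) (1,4) (1,5) (2,1) (2,3) (2,5) (3,2) (3,3) (3,4) (3,5) (4,0) (4,1) (4,2) (4,3) (4,4) (5,1) (5,2) (5,3) (5,4) (5,5)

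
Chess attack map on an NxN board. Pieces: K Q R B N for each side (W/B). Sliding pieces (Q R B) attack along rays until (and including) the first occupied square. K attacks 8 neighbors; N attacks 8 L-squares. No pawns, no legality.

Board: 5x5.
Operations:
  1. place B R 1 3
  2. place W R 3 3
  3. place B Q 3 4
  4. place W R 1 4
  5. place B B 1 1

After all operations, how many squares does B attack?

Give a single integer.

Op 1: place BR@(1,3)
Op 2: place WR@(3,3)
Op 3: place BQ@(3,4)
Op 4: place WR@(1,4)
Op 5: place BB@(1,1)
Per-piece attacks for B:
  BB@(1,1): attacks (2,2) (3,3) (2,0) (0,2) (0,0) [ray(1,1) blocked at (3,3)]
  BR@(1,3): attacks (1,4) (1,2) (1,1) (2,3) (3,3) (0,3) [ray(0,1) blocked at (1,4); ray(0,-1) blocked at (1,1); ray(1,0) blocked at (3,3)]
  BQ@(3,4): attacks (3,3) (4,4) (2,4) (1,4) (4,3) (2,3) (1,2) (0,1) [ray(0,-1) blocked at (3,3); ray(-1,0) blocked at (1,4)]
Union (14 distinct): (0,0) (0,1) (0,2) (0,3) (1,1) (1,2) (1,4) (2,0) (2,2) (2,3) (2,4) (3,3) (4,3) (4,4)

Answer: 14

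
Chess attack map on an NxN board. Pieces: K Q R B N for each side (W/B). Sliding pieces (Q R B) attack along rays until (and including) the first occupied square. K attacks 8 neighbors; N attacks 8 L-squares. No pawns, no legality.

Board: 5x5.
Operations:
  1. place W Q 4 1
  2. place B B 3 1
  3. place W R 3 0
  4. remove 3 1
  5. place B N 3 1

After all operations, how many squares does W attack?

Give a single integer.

Answer: 12

Derivation:
Op 1: place WQ@(4,1)
Op 2: place BB@(3,1)
Op 3: place WR@(3,0)
Op 4: remove (3,1)
Op 5: place BN@(3,1)
Per-piece attacks for W:
  WR@(3,0): attacks (3,1) (4,0) (2,0) (1,0) (0,0) [ray(0,1) blocked at (3,1)]
  WQ@(4,1): attacks (4,2) (4,3) (4,4) (4,0) (3,1) (3,2) (2,3) (1,4) (3,0) [ray(-1,0) blocked at (3,1); ray(-1,-1) blocked at (3,0)]
Union (12 distinct): (0,0) (1,0) (1,4) (2,0) (2,3) (3,0) (3,1) (3,2) (4,0) (4,2) (4,3) (4,4)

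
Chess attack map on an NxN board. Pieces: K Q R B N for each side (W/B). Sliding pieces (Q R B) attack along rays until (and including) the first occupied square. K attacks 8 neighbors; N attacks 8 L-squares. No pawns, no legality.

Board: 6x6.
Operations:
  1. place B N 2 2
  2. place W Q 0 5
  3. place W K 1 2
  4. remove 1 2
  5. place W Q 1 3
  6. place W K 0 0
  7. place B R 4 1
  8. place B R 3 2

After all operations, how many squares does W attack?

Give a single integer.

Op 1: place BN@(2,2)
Op 2: place WQ@(0,5)
Op 3: place WK@(1,2)
Op 4: remove (1,2)
Op 5: place WQ@(1,3)
Op 6: place WK@(0,0)
Op 7: place BR@(4,1)
Op 8: place BR@(3,2)
Per-piece attacks for W:
  WK@(0,0): attacks (0,1) (1,0) (1,1)
  WQ@(0,5): attacks (0,4) (0,3) (0,2) (0,1) (0,0) (1,5) (2,5) (3,5) (4,5) (5,5) (1,4) (2,3) (3,2) [ray(0,-1) blocked at (0,0); ray(1,-1) blocked at (3,2)]
  WQ@(1,3): attacks (1,4) (1,5) (1,2) (1,1) (1,0) (2,3) (3,3) (4,3) (5,3) (0,3) (2,4) (3,5) (2,2) (0,4) (0,2) [ray(1,-1) blocked at (2,2)]
Union (21 distinct): (0,0) (0,1) (0,2) (0,3) (0,4) (1,0) (1,1) (1,2) (1,4) (1,5) (2,2) (2,3) (2,4) (2,5) (3,2) (3,3) (3,5) (4,3) (4,5) (5,3) (5,5)

Answer: 21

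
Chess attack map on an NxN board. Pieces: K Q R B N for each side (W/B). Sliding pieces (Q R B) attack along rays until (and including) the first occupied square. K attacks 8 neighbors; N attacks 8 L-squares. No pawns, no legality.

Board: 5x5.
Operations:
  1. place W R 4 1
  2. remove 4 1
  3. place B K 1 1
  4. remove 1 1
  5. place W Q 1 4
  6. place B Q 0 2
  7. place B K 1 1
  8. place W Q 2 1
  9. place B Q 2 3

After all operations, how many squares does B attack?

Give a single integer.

Answer: 20

Derivation:
Op 1: place WR@(4,1)
Op 2: remove (4,1)
Op 3: place BK@(1,1)
Op 4: remove (1,1)
Op 5: place WQ@(1,4)
Op 6: place BQ@(0,2)
Op 7: place BK@(1,1)
Op 8: place WQ@(2,1)
Op 9: place BQ@(2,3)
Per-piece attacks for B:
  BQ@(0,2): attacks (0,3) (0,4) (0,1) (0,0) (1,2) (2,2) (3,2) (4,2) (1,3) (2,4) (1,1) [ray(1,-1) blocked at (1,1)]
  BK@(1,1): attacks (1,2) (1,0) (2,1) (0,1) (2,2) (2,0) (0,2) (0,0)
  BQ@(2,3): attacks (2,4) (2,2) (2,1) (3,3) (4,3) (1,3) (0,3) (3,4) (3,2) (4,1) (1,4) (1,2) (0,1) [ray(0,-1) blocked at (2,1); ray(-1,1) blocked at (1,4)]
Union (20 distinct): (0,0) (0,1) (0,2) (0,3) (0,4) (1,0) (1,1) (1,2) (1,3) (1,4) (2,0) (2,1) (2,2) (2,4) (3,2) (3,3) (3,4) (4,1) (4,2) (4,3)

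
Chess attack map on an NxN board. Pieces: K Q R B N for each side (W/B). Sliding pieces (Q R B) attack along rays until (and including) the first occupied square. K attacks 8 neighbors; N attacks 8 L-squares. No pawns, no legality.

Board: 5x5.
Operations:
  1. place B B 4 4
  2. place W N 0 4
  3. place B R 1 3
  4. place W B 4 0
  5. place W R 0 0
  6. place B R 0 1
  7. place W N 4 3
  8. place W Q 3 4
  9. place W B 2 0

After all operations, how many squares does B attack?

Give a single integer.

Op 1: place BB@(4,4)
Op 2: place WN@(0,4)
Op 3: place BR@(1,3)
Op 4: place WB@(4,0)
Op 5: place WR@(0,0)
Op 6: place BR@(0,1)
Op 7: place WN@(4,3)
Op 8: place WQ@(3,4)
Op 9: place WB@(2,0)
Per-piece attacks for B:
  BR@(0,1): attacks (0,2) (0,3) (0,4) (0,0) (1,1) (2,1) (3,1) (4,1) [ray(0,1) blocked at (0,4); ray(0,-1) blocked at (0,0)]
  BR@(1,3): attacks (1,4) (1,2) (1,1) (1,0) (2,3) (3,3) (4,3) (0,3) [ray(1,0) blocked at (4,3)]
  BB@(4,4): attacks (3,3) (2,2) (1,1) (0,0) [ray(-1,-1) blocked at (0,0)]
Union (15 distinct): (0,0) (0,2) (0,3) (0,4) (1,0) (1,1) (1,2) (1,4) (2,1) (2,2) (2,3) (3,1) (3,3) (4,1) (4,3)

Answer: 15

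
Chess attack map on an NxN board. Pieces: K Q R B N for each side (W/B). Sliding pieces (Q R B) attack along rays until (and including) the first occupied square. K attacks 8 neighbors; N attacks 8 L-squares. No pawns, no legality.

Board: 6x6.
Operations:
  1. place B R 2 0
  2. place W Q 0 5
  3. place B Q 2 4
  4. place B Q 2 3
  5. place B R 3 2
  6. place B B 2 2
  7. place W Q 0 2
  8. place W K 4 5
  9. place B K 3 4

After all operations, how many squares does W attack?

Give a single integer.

Answer: 22

Derivation:
Op 1: place BR@(2,0)
Op 2: place WQ@(0,5)
Op 3: place BQ@(2,4)
Op 4: place BQ@(2,3)
Op 5: place BR@(3,2)
Op 6: place BB@(2,2)
Op 7: place WQ@(0,2)
Op 8: place WK@(4,5)
Op 9: place BK@(3,4)
Per-piece attacks for W:
  WQ@(0,2): attacks (0,3) (0,4) (0,5) (0,1) (0,0) (1,2) (2,2) (1,3) (2,4) (1,1) (2,0) [ray(0,1) blocked at (0,5); ray(1,0) blocked at (2,2); ray(1,1) blocked at (2,4); ray(1,-1) blocked at (2,0)]
  WQ@(0,5): attacks (0,4) (0,3) (0,2) (1,5) (2,5) (3,5) (4,5) (1,4) (2,3) [ray(0,-1) blocked at (0,2); ray(1,0) blocked at (4,5); ray(1,-1) blocked at (2,3)]
  WK@(4,5): attacks (4,4) (5,5) (3,5) (5,4) (3,4)
Union (22 distinct): (0,0) (0,1) (0,2) (0,3) (0,4) (0,5) (1,1) (1,2) (1,3) (1,4) (1,5) (2,0) (2,2) (2,3) (2,4) (2,5) (3,4) (3,5) (4,4) (4,5) (5,4) (5,5)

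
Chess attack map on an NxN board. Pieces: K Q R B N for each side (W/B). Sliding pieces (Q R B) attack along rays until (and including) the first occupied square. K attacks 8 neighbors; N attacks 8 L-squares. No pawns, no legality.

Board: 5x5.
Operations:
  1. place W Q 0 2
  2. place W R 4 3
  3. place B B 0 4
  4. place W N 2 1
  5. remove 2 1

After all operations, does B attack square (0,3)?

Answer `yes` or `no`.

Answer: no

Derivation:
Op 1: place WQ@(0,2)
Op 2: place WR@(4,3)
Op 3: place BB@(0,4)
Op 4: place WN@(2,1)
Op 5: remove (2,1)
Per-piece attacks for B:
  BB@(0,4): attacks (1,3) (2,2) (3,1) (4,0)
B attacks (0,3): no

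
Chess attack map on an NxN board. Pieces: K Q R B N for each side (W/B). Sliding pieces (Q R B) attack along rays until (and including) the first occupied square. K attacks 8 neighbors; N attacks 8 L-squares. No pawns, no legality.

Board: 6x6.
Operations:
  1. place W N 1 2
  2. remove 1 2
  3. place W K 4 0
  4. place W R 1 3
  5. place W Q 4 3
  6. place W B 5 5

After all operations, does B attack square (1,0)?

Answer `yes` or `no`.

Op 1: place WN@(1,2)
Op 2: remove (1,2)
Op 3: place WK@(4,0)
Op 4: place WR@(1,3)
Op 5: place WQ@(4,3)
Op 6: place WB@(5,5)
Per-piece attacks for B:
B attacks (1,0): no

Answer: no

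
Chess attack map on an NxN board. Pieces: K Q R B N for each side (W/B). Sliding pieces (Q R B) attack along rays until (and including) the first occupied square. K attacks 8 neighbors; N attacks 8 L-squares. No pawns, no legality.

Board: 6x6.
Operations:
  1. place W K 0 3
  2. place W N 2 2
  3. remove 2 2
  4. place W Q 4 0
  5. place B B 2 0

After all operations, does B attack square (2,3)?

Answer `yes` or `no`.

Answer: no

Derivation:
Op 1: place WK@(0,3)
Op 2: place WN@(2,2)
Op 3: remove (2,2)
Op 4: place WQ@(4,0)
Op 5: place BB@(2,0)
Per-piece attacks for B:
  BB@(2,0): attacks (3,1) (4,2) (5,3) (1,1) (0,2)
B attacks (2,3): no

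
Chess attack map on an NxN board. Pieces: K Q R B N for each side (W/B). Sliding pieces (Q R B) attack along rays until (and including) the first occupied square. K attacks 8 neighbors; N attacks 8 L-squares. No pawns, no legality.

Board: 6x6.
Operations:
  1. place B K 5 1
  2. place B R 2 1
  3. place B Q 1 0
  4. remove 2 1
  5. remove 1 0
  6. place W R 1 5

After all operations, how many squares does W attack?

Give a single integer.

Op 1: place BK@(5,1)
Op 2: place BR@(2,1)
Op 3: place BQ@(1,0)
Op 4: remove (2,1)
Op 5: remove (1,0)
Op 6: place WR@(1,5)
Per-piece attacks for W:
  WR@(1,5): attacks (1,4) (1,3) (1,2) (1,1) (1,0) (2,5) (3,5) (4,5) (5,5) (0,5)
Union (10 distinct): (0,5) (1,0) (1,1) (1,2) (1,3) (1,4) (2,5) (3,5) (4,5) (5,5)

Answer: 10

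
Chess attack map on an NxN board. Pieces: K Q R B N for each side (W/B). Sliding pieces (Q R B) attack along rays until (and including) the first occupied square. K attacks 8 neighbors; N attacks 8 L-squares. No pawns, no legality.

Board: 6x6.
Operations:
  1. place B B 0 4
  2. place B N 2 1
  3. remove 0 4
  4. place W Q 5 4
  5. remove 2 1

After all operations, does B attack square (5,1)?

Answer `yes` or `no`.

Op 1: place BB@(0,4)
Op 2: place BN@(2,1)
Op 3: remove (0,4)
Op 4: place WQ@(5,4)
Op 5: remove (2,1)
Per-piece attacks for B:
B attacks (5,1): no

Answer: no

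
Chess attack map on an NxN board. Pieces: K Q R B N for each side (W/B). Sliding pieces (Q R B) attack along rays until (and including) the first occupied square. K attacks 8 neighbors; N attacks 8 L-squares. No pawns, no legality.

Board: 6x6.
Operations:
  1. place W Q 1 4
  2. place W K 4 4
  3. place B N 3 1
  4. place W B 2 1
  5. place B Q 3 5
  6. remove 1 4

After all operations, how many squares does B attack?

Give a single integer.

Op 1: place WQ@(1,4)
Op 2: place WK@(4,4)
Op 3: place BN@(3,1)
Op 4: place WB@(2,1)
Op 5: place BQ@(3,5)
Op 6: remove (1,4)
Per-piece attacks for B:
  BN@(3,1): attacks (4,3) (5,2) (2,3) (1,2) (5,0) (1,0)
  BQ@(3,5): attacks (3,4) (3,3) (3,2) (3,1) (4,5) (5,5) (2,5) (1,5) (0,5) (4,4) (2,4) (1,3) (0,2) [ray(0,-1) blocked at (3,1); ray(1,-1) blocked at (4,4)]
Union (19 distinct): (0,2) (0,5) (1,0) (1,2) (1,3) (1,5) (2,3) (2,4) (2,5) (3,1) (3,2) (3,3) (3,4) (4,3) (4,4) (4,5) (5,0) (5,2) (5,5)

Answer: 19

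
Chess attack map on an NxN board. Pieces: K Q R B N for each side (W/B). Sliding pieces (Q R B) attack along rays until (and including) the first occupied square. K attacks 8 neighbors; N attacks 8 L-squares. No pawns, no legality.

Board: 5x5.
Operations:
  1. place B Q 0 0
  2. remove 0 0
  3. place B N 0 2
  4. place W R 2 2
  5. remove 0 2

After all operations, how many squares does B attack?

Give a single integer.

Op 1: place BQ@(0,0)
Op 2: remove (0,0)
Op 3: place BN@(0,2)
Op 4: place WR@(2,2)
Op 5: remove (0,2)
Per-piece attacks for B:
Union (0 distinct): (none)

Answer: 0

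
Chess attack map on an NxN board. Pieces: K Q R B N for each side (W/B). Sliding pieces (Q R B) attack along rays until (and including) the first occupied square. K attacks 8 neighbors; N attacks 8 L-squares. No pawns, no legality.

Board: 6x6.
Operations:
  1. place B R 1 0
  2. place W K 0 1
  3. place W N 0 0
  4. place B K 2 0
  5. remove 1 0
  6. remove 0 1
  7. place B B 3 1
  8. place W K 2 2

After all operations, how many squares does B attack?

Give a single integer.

Answer: 10

Derivation:
Op 1: place BR@(1,0)
Op 2: place WK@(0,1)
Op 3: place WN@(0,0)
Op 4: place BK@(2,0)
Op 5: remove (1,0)
Op 6: remove (0,1)
Op 7: place BB@(3,1)
Op 8: place WK@(2,2)
Per-piece attacks for B:
  BK@(2,0): attacks (2,1) (3,0) (1,0) (3,1) (1,1)
  BB@(3,1): attacks (4,2) (5,3) (4,0) (2,2) (2,0) [ray(-1,1) blocked at (2,2); ray(-1,-1) blocked at (2,0)]
Union (10 distinct): (1,0) (1,1) (2,0) (2,1) (2,2) (3,0) (3,1) (4,0) (4,2) (5,3)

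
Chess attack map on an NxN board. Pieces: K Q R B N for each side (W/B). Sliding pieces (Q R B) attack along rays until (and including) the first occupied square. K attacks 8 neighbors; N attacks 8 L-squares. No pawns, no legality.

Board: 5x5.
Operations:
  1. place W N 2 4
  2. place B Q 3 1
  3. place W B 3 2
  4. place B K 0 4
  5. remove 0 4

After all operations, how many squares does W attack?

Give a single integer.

Answer: 9

Derivation:
Op 1: place WN@(2,4)
Op 2: place BQ@(3,1)
Op 3: place WB@(3,2)
Op 4: place BK@(0,4)
Op 5: remove (0,4)
Per-piece attacks for W:
  WN@(2,4): attacks (3,2) (4,3) (1,2) (0,3)
  WB@(3,2): attacks (4,3) (4,1) (2,3) (1,4) (2,1) (1,0)
Union (9 distinct): (0,3) (1,0) (1,2) (1,4) (2,1) (2,3) (3,2) (4,1) (4,3)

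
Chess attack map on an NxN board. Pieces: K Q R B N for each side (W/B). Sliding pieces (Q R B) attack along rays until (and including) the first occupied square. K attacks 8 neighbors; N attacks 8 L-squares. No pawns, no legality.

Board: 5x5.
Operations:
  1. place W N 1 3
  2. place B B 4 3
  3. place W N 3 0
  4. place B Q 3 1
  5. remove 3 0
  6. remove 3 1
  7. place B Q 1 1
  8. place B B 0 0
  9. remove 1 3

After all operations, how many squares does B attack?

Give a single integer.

Op 1: place WN@(1,3)
Op 2: place BB@(4,3)
Op 3: place WN@(3,0)
Op 4: place BQ@(3,1)
Op 5: remove (3,0)
Op 6: remove (3,1)
Op 7: place BQ@(1,1)
Op 8: place BB@(0,0)
Op 9: remove (1,3)
Per-piece attacks for B:
  BB@(0,0): attacks (1,1) [ray(1,1) blocked at (1,1)]
  BQ@(1,1): attacks (1,2) (1,3) (1,4) (1,0) (2,1) (3,1) (4,1) (0,1) (2,2) (3,3) (4,4) (2,0) (0,2) (0,0) [ray(-1,-1) blocked at (0,0)]
  BB@(4,3): attacks (3,4) (3,2) (2,1) (1,0)
Union (17 distinct): (0,0) (0,1) (0,2) (1,0) (1,1) (1,2) (1,3) (1,4) (2,0) (2,1) (2,2) (3,1) (3,2) (3,3) (3,4) (4,1) (4,4)

Answer: 17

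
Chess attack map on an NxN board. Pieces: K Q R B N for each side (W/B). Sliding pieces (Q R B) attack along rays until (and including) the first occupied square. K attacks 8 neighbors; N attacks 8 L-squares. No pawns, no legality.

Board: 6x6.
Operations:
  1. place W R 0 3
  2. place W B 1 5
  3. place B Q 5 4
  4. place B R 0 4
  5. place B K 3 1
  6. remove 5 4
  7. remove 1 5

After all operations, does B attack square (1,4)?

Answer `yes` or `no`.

Answer: yes

Derivation:
Op 1: place WR@(0,3)
Op 2: place WB@(1,5)
Op 3: place BQ@(5,4)
Op 4: place BR@(0,4)
Op 5: place BK@(3,1)
Op 6: remove (5,4)
Op 7: remove (1,5)
Per-piece attacks for B:
  BR@(0,4): attacks (0,5) (0,3) (1,4) (2,4) (3,4) (4,4) (5,4) [ray(0,-1) blocked at (0,3)]
  BK@(3,1): attacks (3,2) (3,0) (4,1) (2,1) (4,2) (4,0) (2,2) (2,0)
B attacks (1,4): yes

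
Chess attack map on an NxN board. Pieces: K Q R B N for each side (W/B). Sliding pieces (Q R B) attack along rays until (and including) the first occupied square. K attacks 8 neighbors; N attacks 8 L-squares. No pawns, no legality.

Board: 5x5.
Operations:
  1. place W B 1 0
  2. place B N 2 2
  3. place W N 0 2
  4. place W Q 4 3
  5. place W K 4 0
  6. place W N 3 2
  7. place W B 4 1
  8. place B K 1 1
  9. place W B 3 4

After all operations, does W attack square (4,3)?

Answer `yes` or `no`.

Answer: yes

Derivation:
Op 1: place WB@(1,0)
Op 2: place BN@(2,2)
Op 3: place WN@(0,2)
Op 4: place WQ@(4,3)
Op 5: place WK@(4,0)
Op 6: place WN@(3,2)
Op 7: place WB@(4,1)
Op 8: place BK@(1,1)
Op 9: place WB@(3,4)
Per-piece attacks for W:
  WN@(0,2): attacks (1,4) (2,3) (1,0) (2,1)
  WB@(1,0): attacks (2,1) (3,2) (0,1) [ray(1,1) blocked at (3,2)]
  WN@(3,2): attacks (4,4) (2,4) (1,3) (4,0) (2,0) (1,1)
  WB@(3,4): attacks (4,3) (2,3) (1,2) (0,1) [ray(1,-1) blocked at (4,3)]
  WK@(4,0): attacks (4,1) (3,0) (3,1)
  WB@(4,1): attacks (3,2) (3,0) [ray(-1,1) blocked at (3,2)]
  WQ@(4,3): attacks (4,4) (4,2) (4,1) (3,3) (2,3) (1,3) (0,3) (3,4) (3,2) [ray(0,-1) blocked at (4,1); ray(-1,1) blocked at (3,4); ray(-1,-1) blocked at (3,2)]
W attacks (4,3): yes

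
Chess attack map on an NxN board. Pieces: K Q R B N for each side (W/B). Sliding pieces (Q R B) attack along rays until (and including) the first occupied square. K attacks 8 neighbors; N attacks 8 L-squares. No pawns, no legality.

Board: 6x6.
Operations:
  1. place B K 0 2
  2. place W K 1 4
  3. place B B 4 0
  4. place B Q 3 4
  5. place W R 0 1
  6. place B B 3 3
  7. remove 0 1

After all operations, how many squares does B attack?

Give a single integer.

Op 1: place BK@(0,2)
Op 2: place WK@(1,4)
Op 3: place BB@(4,0)
Op 4: place BQ@(3,4)
Op 5: place WR@(0,1)
Op 6: place BB@(3,3)
Op 7: remove (0,1)
Per-piece attacks for B:
  BK@(0,2): attacks (0,3) (0,1) (1,2) (1,3) (1,1)
  BB@(3,3): attacks (4,4) (5,5) (4,2) (5,1) (2,4) (1,5) (2,2) (1,1) (0,0)
  BQ@(3,4): attacks (3,5) (3,3) (4,4) (5,4) (2,4) (1,4) (4,5) (4,3) (5,2) (2,5) (2,3) (1,2) (0,1) [ray(0,-1) blocked at (3,3); ray(-1,0) blocked at (1,4)]
  BB@(4,0): attacks (5,1) (3,1) (2,2) (1,3) (0,4)
Union (24 distinct): (0,0) (0,1) (0,3) (0,4) (1,1) (1,2) (1,3) (1,4) (1,5) (2,2) (2,3) (2,4) (2,5) (3,1) (3,3) (3,5) (4,2) (4,3) (4,4) (4,5) (5,1) (5,2) (5,4) (5,5)

Answer: 24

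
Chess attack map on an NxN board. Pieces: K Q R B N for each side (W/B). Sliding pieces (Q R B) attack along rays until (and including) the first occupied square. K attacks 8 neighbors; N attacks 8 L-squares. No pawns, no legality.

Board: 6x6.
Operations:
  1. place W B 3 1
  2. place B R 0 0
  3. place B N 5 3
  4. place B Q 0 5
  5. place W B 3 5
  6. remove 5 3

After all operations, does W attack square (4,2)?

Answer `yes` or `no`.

Op 1: place WB@(3,1)
Op 2: place BR@(0,0)
Op 3: place BN@(5,3)
Op 4: place BQ@(0,5)
Op 5: place WB@(3,5)
Op 6: remove (5,3)
Per-piece attacks for W:
  WB@(3,1): attacks (4,2) (5,3) (4,0) (2,2) (1,3) (0,4) (2,0)
  WB@(3,5): attacks (4,4) (5,3) (2,4) (1,3) (0,2)
W attacks (4,2): yes

Answer: yes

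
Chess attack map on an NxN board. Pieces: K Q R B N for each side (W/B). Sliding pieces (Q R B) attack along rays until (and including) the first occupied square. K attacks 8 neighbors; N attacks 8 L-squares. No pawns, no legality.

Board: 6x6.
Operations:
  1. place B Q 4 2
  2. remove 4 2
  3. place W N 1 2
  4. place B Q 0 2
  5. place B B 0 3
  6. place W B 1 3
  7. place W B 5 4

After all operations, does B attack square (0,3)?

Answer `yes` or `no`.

Op 1: place BQ@(4,2)
Op 2: remove (4,2)
Op 3: place WN@(1,2)
Op 4: place BQ@(0,2)
Op 5: place BB@(0,3)
Op 6: place WB@(1,3)
Op 7: place WB@(5,4)
Per-piece attacks for B:
  BQ@(0,2): attacks (0,3) (0,1) (0,0) (1,2) (1,3) (1,1) (2,0) [ray(0,1) blocked at (0,3); ray(1,0) blocked at (1,2); ray(1,1) blocked at (1,3)]
  BB@(0,3): attacks (1,4) (2,5) (1,2) [ray(1,-1) blocked at (1,2)]
B attacks (0,3): yes

Answer: yes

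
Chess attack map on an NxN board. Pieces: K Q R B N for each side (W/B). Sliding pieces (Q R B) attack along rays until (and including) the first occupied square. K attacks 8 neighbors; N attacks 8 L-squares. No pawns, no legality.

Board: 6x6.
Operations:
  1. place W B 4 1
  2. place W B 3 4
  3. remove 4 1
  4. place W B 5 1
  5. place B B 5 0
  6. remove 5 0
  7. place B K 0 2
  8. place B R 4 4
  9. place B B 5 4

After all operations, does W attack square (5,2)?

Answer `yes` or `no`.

Answer: yes

Derivation:
Op 1: place WB@(4,1)
Op 2: place WB@(3,4)
Op 3: remove (4,1)
Op 4: place WB@(5,1)
Op 5: place BB@(5,0)
Op 6: remove (5,0)
Op 7: place BK@(0,2)
Op 8: place BR@(4,4)
Op 9: place BB@(5,4)
Per-piece attacks for W:
  WB@(3,4): attacks (4,5) (4,3) (5,2) (2,5) (2,3) (1,2) (0,1)
  WB@(5,1): attacks (4,2) (3,3) (2,4) (1,5) (4,0)
W attacks (5,2): yes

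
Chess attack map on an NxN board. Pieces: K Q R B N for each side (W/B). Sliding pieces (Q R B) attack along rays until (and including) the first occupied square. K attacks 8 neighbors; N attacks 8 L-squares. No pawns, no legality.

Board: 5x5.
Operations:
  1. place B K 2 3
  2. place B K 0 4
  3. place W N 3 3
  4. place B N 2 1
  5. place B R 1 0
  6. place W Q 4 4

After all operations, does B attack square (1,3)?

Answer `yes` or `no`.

Answer: yes

Derivation:
Op 1: place BK@(2,3)
Op 2: place BK@(0,4)
Op 3: place WN@(3,3)
Op 4: place BN@(2,1)
Op 5: place BR@(1,0)
Op 6: place WQ@(4,4)
Per-piece attacks for B:
  BK@(0,4): attacks (0,3) (1,4) (1,3)
  BR@(1,0): attacks (1,1) (1,2) (1,3) (1,4) (2,0) (3,0) (4,0) (0,0)
  BN@(2,1): attacks (3,3) (4,2) (1,3) (0,2) (4,0) (0,0)
  BK@(2,3): attacks (2,4) (2,2) (3,3) (1,3) (3,4) (3,2) (1,4) (1,2)
B attacks (1,3): yes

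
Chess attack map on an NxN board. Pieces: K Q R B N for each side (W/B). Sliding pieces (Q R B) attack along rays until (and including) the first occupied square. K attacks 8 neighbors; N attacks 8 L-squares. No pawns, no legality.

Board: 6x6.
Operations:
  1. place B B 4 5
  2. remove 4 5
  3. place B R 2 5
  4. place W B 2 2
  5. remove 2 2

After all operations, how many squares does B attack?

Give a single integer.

Answer: 10

Derivation:
Op 1: place BB@(4,5)
Op 2: remove (4,5)
Op 3: place BR@(2,5)
Op 4: place WB@(2,2)
Op 5: remove (2,2)
Per-piece attacks for B:
  BR@(2,5): attacks (2,4) (2,3) (2,2) (2,1) (2,0) (3,5) (4,5) (5,5) (1,5) (0,5)
Union (10 distinct): (0,5) (1,5) (2,0) (2,1) (2,2) (2,3) (2,4) (3,5) (4,5) (5,5)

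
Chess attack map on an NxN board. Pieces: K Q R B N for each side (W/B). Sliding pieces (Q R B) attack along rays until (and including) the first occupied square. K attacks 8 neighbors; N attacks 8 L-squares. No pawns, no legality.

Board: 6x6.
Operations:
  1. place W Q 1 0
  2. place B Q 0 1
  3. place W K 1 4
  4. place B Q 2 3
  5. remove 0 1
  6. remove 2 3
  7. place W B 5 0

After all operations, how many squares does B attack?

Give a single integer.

Op 1: place WQ@(1,0)
Op 2: place BQ@(0,1)
Op 3: place WK@(1,4)
Op 4: place BQ@(2,3)
Op 5: remove (0,1)
Op 6: remove (2,3)
Op 7: place WB@(5,0)
Per-piece attacks for B:
Union (0 distinct): (none)

Answer: 0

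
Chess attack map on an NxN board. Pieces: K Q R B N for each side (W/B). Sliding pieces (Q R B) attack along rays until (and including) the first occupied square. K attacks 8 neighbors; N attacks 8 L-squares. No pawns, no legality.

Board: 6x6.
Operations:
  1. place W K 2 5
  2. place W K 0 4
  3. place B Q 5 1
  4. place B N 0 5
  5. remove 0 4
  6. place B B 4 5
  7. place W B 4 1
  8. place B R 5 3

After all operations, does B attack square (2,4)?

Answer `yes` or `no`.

Answer: yes

Derivation:
Op 1: place WK@(2,5)
Op 2: place WK@(0,4)
Op 3: place BQ@(5,1)
Op 4: place BN@(0,5)
Op 5: remove (0,4)
Op 6: place BB@(4,5)
Op 7: place WB@(4,1)
Op 8: place BR@(5,3)
Per-piece attacks for B:
  BN@(0,5): attacks (1,3) (2,4)
  BB@(4,5): attacks (5,4) (3,4) (2,3) (1,2) (0,1)
  BQ@(5,1): attacks (5,2) (5,3) (5,0) (4,1) (4,2) (3,3) (2,4) (1,5) (4,0) [ray(0,1) blocked at (5,3); ray(-1,0) blocked at (4,1)]
  BR@(5,3): attacks (5,4) (5,5) (5,2) (5,1) (4,3) (3,3) (2,3) (1,3) (0,3) [ray(0,-1) blocked at (5,1)]
B attacks (2,4): yes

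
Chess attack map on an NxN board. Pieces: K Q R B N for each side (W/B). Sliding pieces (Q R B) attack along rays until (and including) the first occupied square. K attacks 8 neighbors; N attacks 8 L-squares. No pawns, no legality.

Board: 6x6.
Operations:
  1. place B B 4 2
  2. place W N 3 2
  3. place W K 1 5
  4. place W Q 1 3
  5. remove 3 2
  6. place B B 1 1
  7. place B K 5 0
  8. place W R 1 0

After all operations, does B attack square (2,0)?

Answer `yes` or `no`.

Answer: yes

Derivation:
Op 1: place BB@(4,2)
Op 2: place WN@(3,2)
Op 3: place WK@(1,5)
Op 4: place WQ@(1,3)
Op 5: remove (3,2)
Op 6: place BB@(1,1)
Op 7: place BK@(5,0)
Op 8: place WR@(1,0)
Per-piece attacks for B:
  BB@(1,1): attacks (2,2) (3,3) (4,4) (5,5) (2,0) (0,2) (0,0)
  BB@(4,2): attacks (5,3) (5,1) (3,3) (2,4) (1,5) (3,1) (2,0) [ray(-1,1) blocked at (1,5)]
  BK@(5,0): attacks (5,1) (4,0) (4,1)
B attacks (2,0): yes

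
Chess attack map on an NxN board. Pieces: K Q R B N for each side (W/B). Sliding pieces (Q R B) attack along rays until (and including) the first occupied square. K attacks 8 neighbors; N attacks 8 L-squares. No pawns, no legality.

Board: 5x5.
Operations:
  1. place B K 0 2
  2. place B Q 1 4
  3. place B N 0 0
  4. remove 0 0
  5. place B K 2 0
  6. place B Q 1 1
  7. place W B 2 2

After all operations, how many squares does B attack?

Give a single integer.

Op 1: place BK@(0,2)
Op 2: place BQ@(1,4)
Op 3: place BN@(0,0)
Op 4: remove (0,0)
Op 5: place BK@(2,0)
Op 6: place BQ@(1,1)
Op 7: place WB@(2,2)
Per-piece attacks for B:
  BK@(0,2): attacks (0,3) (0,1) (1,2) (1,3) (1,1)
  BQ@(1,1): attacks (1,2) (1,3) (1,4) (1,0) (2,1) (3,1) (4,1) (0,1) (2,2) (2,0) (0,2) (0,0) [ray(0,1) blocked at (1,4); ray(1,1) blocked at (2,2); ray(1,-1) blocked at (2,0); ray(-1,1) blocked at (0,2)]
  BQ@(1,4): attacks (1,3) (1,2) (1,1) (2,4) (3,4) (4,4) (0,4) (2,3) (3,2) (4,1) (0,3) [ray(0,-1) blocked at (1,1)]
  BK@(2,0): attacks (2,1) (3,0) (1,0) (3,1) (1,1)
Union (21 distinct): (0,0) (0,1) (0,2) (0,3) (0,4) (1,0) (1,1) (1,2) (1,3) (1,4) (2,0) (2,1) (2,2) (2,3) (2,4) (3,0) (3,1) (3,2) (3,4) (4,1) (4,4)

Answer: 21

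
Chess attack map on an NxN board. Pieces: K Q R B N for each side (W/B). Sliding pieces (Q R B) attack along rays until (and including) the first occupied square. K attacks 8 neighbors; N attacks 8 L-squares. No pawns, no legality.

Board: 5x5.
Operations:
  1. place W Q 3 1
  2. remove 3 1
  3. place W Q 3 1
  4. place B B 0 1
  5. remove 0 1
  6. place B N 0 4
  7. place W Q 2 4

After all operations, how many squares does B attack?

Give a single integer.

Op 1: place WQ@(3,1)
Op 2: remove (3,1)
Op 3: place WQ@(3,1)
Op 4: place BB@(0,1)
Op 5: remove (0,1)
Op 6: place BN@(0,4)
Op 7: place WQ@(2,4)
Per-piece attacks for B:
  BN@(0,4): attacks (1,2) (2,3)
Union (2 distinct): (1,2) (2,3)

Answer: 2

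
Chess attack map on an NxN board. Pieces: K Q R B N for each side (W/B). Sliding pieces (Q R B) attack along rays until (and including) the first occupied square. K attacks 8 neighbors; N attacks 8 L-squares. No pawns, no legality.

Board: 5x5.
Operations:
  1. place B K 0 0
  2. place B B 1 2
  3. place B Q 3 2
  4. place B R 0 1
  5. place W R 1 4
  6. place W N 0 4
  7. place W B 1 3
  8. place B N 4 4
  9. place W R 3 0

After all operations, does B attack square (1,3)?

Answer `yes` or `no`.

Op 1: place BK@(0,0)
Op 2: place BB@(1,2)
Op 3: place BQ@(3,2)
Op 4: place BR@(0,1)
Op 5: place WR@(1,4)
Op 6: place WN@(0,4)
Op 7: place WB@(1,3)
Op 8: place BN@(4,4)
Op 9: place WR@(3,0)
Per-piece attacks for B:
  BK@(0,0): attacks (0,1) (1,0) (1,1)
  BR@(0,1): attacks (0,2) (0,3) (0,4) (0,0) (1,1) (2,1) (3,1) (4,1) [ray(0,1) blocked at (0,4); ray(0,-1) blocked at (0,0)]
  BB@(1,2): attacks (2,3) (3,4) (2,1) (3,0) (0,3) (0,1) [ray(1,-1) blocked at (3,0); ray(-1,-1) blocked at (0,1)]
  BQ@(3,2): attacks (3,3) (3,4) (3,1) (3,0) (4,2) (2,2) (1,2) (4,3) (4,1) (2,3) (1,4) (2,1) (1,0) [ray(0,-1) blocked at (3,0); ray(-1,0) blocked at (1,2); ray(-1,1) blocked at (1,4)]
  BN@(4,4): attacks (3,2) (2,3)
B attacks (1,3): no

Answer: no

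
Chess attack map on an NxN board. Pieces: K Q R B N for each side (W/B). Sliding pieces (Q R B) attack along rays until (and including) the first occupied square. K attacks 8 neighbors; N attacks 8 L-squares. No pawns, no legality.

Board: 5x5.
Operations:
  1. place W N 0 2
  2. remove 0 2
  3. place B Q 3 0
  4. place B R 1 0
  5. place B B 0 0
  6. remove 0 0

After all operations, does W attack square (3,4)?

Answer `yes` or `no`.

Answer: no

Derivation:
Op 1: place WN@(0,2)
Op 2: remove (0,2)
Op 3: place BQ@(3,0)
Op 4: place BR@(1,0)
Op 5: place BB@(0,0)
Op 6: remove (0,0)
Per-piece attacks for W:
W attacks (3,4): no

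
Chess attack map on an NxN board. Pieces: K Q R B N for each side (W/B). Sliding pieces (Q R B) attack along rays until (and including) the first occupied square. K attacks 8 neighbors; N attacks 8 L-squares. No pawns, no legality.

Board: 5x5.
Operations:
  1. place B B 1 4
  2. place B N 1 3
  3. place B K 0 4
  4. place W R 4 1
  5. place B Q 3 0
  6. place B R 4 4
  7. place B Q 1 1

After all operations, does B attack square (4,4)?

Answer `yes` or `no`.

Answer: yes

Derivation:
Op 1: place BB@(1,4)
Op 2: place BN@(1,3)
Op 3: place BK@(0,4)
Op 4: place WR@(4,1)
Op 5: place BQ@(3,0)
Op 6: place BR@(4,4)
Op 7: place BQ@(1,1)
Per-piece attacks for B:
  BK@(0,4): attacks (0,3) (1,4) (1,3)
  BQ@(1,1): attacks (1,2) (1,3) (1,0) (2,1) (3,1) (4,1) (0,1) (2,2) (3,3) (4,4) (2,0) (0,2) (0,0) [ray(0,1) blocked at (1,3); ray(1,0) blocked at (4,1); ray(1,1) blocked at (4,4)]
  BN@(1,3): attacks (3,4) (2,1) (3,2) (0,1)
  BB@(1,4): attacks (2,3) (3,2) (4,1) (0,3) [ray(1,-1) blocked at (4,1)]
  BQ@(3,0): attacks (3,1) (3,2) (3,3) (3,4) (4,0) (2,0) (1,0) (0,0) (4,1) (2,1) (1,2) (0,3) [ray(1,1) blocked at (4,1)]
  BR@(4,4): attacks (4,3) (4,2) (4,1) (3,4) (2,4) (1,4) [ray(0,-1) blocked at (4,1); ray(-1,0) blocked at (1,4)]
B attacks (4,4): yes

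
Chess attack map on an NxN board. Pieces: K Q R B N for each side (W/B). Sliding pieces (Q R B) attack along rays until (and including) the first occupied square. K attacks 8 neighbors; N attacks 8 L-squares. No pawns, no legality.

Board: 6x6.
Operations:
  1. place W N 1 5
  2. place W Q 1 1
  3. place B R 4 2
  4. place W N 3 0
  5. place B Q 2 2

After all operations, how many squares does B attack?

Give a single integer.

Answer: 22

Derivation:
Op 1: place WN@(1,5)
Op 2: place WQ@(1,1)
Op 3: place BR@(4,2)
Op 4: place WN@(3,0)
Op 5: place BQ@(2,2)
Per-piece attacks for B:
  BQ@(2,2): attacks (2,3) (2,4) (2,5) (2,1) (2,0) (3,2) (4,2) (1,2) (0,2) (3,3) (4,4) (5,5) (3,1) (4,0) (1,3) (0,4) (1,1) [ray(1,0) blocked at (4,2); ray(-1,-1) blocked at (1,1)]
  BR@(4,2): attacks (4,3) (4,4) (4,5) (4,1) (4,0) (5,2) (3,2) (2,2) [ray(-1,0) blocked at (2,2)]
Union (22 distinct): (0,2) (0,4) (1,1) (1,2) (1,3) (2,0) (2,1) (2,2) (2,3) (2,4) (2,5) (3,1) (3,2) (3,3) (4,0) (4,1) (4,2) (4,3) (4,4) (4,5) (5,2) (5,5)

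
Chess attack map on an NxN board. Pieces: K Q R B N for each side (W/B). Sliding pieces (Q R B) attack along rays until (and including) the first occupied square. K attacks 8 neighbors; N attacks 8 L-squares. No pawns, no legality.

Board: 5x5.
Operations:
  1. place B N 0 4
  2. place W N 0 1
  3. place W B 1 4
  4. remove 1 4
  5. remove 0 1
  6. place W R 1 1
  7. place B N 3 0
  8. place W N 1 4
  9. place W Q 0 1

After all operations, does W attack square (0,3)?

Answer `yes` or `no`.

Answer: yes

Derivation:
Op 1: place BN@(0,4)
Op 2: place WN@(0,1)
Op 3: place WB@(1,4)
Op 4: remove (1,4)
Op 5: remove (0,1)
Op 6: place WR@(1,1)
Op 7: place BN@(3,0)
Op 8: place WN@(1,4)
Op 9: place WQ@(0,1)
Per-piece attacks for W:
  WQ@(0,1): attacks (0,2) (0,3) (0,4) (0,0) (1,1) (1,2) (2,3) (3,4) (1,0) [ray(0,1) blocked at (0,4); ray(1,0) blocked at (1,1)]
  WR@(1,1): attacks (1,2) (1,3) (1,4) (1,0) (2,1) (3,1) (4,1) (0,1) [ray(0,1) blocked at (1,4); ray(-1,0) blocked at (0,1)]
  WN@(1,4): attacks (2,2) (3,3) (0,2)
W attacks (0,3): yes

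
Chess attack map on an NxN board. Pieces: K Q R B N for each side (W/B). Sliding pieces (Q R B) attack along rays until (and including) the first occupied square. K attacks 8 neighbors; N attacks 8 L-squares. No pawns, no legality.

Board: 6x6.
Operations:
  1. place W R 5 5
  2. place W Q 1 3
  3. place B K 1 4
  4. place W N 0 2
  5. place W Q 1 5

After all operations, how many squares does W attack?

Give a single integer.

Answer: 27

Derivation:
Op 1: place WR@(5,5)
Op 2: place WQ@(1,3)
Op 3: place BK@(1,4)
Op 4: place WN@(0,2)
Op 5: place WQ@(1,5)
Per-piece attacks for W:
  WN@(0,2): attacks (1,4) (2,3) (1,0) (2,1)
  WQ@(1,3): attacks (1,4) (1,2) (1,1) (1,0) (2,3) (3,3) (4,3) (5,3) (0,3) (2,4) (3,5) (2,2) (3,1) (4,0) (0,4) (0,2) [ray(0,1) blocked at (1,4); ray(-1,-1) blocked at (0,2)]
  WQ@(1,5): attacks (1,4) (2,5) (3,5) (4,5) (5,5) (0,5) (2,4) (3,3) (4,2) (5,1) (0,4) [ray(0,-1) blocked at (1,4); ray(1,0) blocked at (5,5)]
  WR@(5,5): attacks (5,4) (5,3) (5,2) (5,1) (5,0) (4,5) (3,5) (2,5) (1,5) [ray(-1,0) blocked at (1,5)]
Union (27 distinct): (0,2) (0,3) (0,4) (0,5) (1,0) (1,1) (1,2) (1,4) (1,5) (2,1) (2,2) (2,3) (2,4) (2,5) (3,1) (3,3) (3,5) (4,0) (4,2) (4,3) (4,5) (5,0) (5,1) (5,2) (5,3) (5,4) (5,5)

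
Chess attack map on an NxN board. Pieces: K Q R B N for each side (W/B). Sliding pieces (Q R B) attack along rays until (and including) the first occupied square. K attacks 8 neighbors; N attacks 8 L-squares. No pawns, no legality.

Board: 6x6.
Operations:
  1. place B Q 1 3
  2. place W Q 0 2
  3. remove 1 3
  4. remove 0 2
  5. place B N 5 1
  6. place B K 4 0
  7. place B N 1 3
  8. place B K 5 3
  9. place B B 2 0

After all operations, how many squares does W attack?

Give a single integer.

Answer: 0

Derivation:
Op 1: place BQ@(1,3)
Op 2: place WQ@(0,2)
Op 3: remove (1,3)
Op 4: remove (0,2)
Op 5: place BN@(5,1)
Op 6: place BK@(4,0)
Op 7: place BN@(1,3)
Op 8: place BK@(5,3)
Op 9: place BB@(2,0)
Per-piece attacks for W:
Union (0 distinct): (none)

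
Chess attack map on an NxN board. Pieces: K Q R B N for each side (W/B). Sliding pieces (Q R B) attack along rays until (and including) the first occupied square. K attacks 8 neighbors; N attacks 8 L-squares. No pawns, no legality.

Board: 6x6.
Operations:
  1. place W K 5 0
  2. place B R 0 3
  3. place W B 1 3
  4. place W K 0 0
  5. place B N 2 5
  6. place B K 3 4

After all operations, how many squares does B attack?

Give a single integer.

Answer: 14

Derivation:
Op 1: place WK@(5,0)
Op 2: place BR@(0,3)
Op 3: place WB@(1,3)
Op 4: place WK@(0,0)
Op 5: place BN@(2,5)
Op 6: place BK@(3,4)
Per-piece attacks for B:
  BR@(0,3): attacks (0,4) (0,5) (0,2) (0,1) (0,0) (1,3) [ray(0,-1) blocked at (0,0); ray(1,0) blocked at (1,3)]
  BN@(2,5): attacks (3,3) (4,4) (1,3) (0,4)
  BK@(3,4): attacks (3,5) (3,3) (4,4) (2,4) (4,5) (4,3) (2,5) (2,3)
Union (14 distinct): (0,0) (0,1) (0,2) (0,4) (0,5) (1,3) (2,3) (2,4) (2,5) (3,3) (3,5) (4,3) (4,4) (4,5)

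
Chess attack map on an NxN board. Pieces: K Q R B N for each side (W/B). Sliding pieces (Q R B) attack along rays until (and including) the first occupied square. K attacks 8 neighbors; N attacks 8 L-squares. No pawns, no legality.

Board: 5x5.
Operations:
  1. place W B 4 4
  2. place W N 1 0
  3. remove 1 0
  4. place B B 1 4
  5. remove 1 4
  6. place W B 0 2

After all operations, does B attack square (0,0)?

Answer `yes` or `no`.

Op 1: place WB@(4,4)
Op 2: place WN@(1,0)
Op 3: remove (1,0)
Op 4: place BB@(1,4)
Op 5: remove (1,4)
Op 6: place WB@(0,2)
Per-piece attacks for B:
B attacks (0,0): no

Answer: no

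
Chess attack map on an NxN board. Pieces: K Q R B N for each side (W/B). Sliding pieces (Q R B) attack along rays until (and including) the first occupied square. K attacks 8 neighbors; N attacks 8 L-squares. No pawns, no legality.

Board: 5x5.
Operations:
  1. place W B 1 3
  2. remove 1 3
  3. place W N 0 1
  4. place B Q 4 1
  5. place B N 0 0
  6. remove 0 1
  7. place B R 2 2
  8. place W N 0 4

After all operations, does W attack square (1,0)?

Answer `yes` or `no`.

Op 1: place WB@(1,3)
Op 2: remove (1,3)
Op 3: place WN@(0,1)
Op 4: place BQ@(4,1)
Op 5: place BN@(0,0)
Op 6: remove (0,1)
Op 7: place BR@(2,2)
Op 8: place WN@(0,4)
Per-piece attacks for W:
  WN@(0,4): attacks (1,2) (2,3)
W attacks (1,0): no

Answer: no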